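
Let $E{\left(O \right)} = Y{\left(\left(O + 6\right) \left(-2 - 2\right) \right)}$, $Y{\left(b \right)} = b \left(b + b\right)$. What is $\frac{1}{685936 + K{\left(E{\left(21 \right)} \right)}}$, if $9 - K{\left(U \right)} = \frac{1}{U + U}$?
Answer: $\frac{46656}{32003449919} \approx 1.4578 \cdot 10^{-6}$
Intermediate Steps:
$Y{\left(b \right)} = 2 b^{2}$ ($Y{\left(b \right)} = b 2 b = 2 b^{2}$)
$E{\left(O \right)} = 2 \left(-24 - 4 O\right)^{2}$ ($E{\left(O \right)} = 2 \left(\left(O + 6\right) \left(-2 - 2\right)\right)^{2} = 2 \left(\left(6 + O\right) \left(-4\right)\right)^{2} = 2 \left(-24 - 4 O\right)^{2}$)
$K{\left(U \right)} = 9 - \frac{1}{2 U}$ ($K{\left(U \right)} = 9 - \frac{1}{U + U} = 9 - \frac{1}{2 U}$)
$\frac{1}{685936 + K{\left(E{\left(21 \right)} \right)}} = \frac{1}{685936 + \left(9 - \frac{1}{2 \cdot 32 \left(6 + 21\right)^{2}}\right)} = \frac{1}{685936 + \left(9 - \frac{1}{2 \cdot 32 \cdot 27^{2}}\right)} = \frac{1}{685936 + \left(9 - \frac{1}{2 \cdot 32 \cdot 729}\right)} = \frac{1}{685936 + \left(9 - \frac{1}{2 \cdot 23328}\right)} = \frac{1}{685936 + \left(9 - \frac{1}{46656}\right)} = \frac{1}{685936 + \frac{419903}{46656}} = \frac{1}{\frac{32003449919}{46656}} = \frac{46656}{32003449919}$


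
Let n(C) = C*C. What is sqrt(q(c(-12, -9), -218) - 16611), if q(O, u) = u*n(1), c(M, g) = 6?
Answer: I*sqrt(16829) ≈ 129.73*I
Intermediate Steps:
n(C) = C**2
q(O, u) = u (q(O, u) = u*1**2 = u*1 = u)
sqrt(q(c(-12, -9), -218) - 16611) = sqrt(-218 - 16611) = sqrt(-16829) = I*sqrt(16829)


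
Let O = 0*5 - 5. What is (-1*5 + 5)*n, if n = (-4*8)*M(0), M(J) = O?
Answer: 0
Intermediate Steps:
O = -5 (O = 0 - 5 = -5)
M(J) = -5
n = 160 (n = -4*8*(-5) = -32*(-5) = 160)
(-1*5 + 5)*n = (-1*5 + 5)*160 = (-5 + 5)*160 = 0*160 = 0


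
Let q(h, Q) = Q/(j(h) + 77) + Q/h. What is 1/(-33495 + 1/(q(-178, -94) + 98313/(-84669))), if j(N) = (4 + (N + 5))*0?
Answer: -358554244/12009967814999 ≈ -2.9855e-5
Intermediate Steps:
j(N) = 0 (j(N) = (4 + (5 + N))*0 = (9 + N)*0 = 0)
q(h, Q) = Q/77 + Q/h (q(h, Q) = Q/(0 + 77) + Q/h = Q/77 + Q/h)
1/(-33495 + 1/(q(-178, -94) + 98313/(-84669))) = 1/(-33495 + 1/(((1/77)*(-94) - 94/(-178)) + 98313/(-84669))) = 1/(-33495 + 1/((-94/77 - 94*(-1/178)) + 98313*(-1/84669))) = 1/(-33495 + 1/((-94/77 + 47/89) - 32771/28223)) = 1/(-33495 + 1/(-4747/6853 - 32771/28223)) = 1/(-33495 + 1/(-358554244/193412219)) = 1/(-33495 - 193412219/358554244) = 1/(-12009967814999/358554244) = -358554244/12009967814999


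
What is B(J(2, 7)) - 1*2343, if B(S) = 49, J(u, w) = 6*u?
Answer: -2294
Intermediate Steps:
B(J(2, 7)) - 1*2343 = 49 - 1*2343 = 49 - 2343 = -2294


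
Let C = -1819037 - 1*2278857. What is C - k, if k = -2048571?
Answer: -2049323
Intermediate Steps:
C = -4097894 (C = -1819037 - 2278857 = -4097894)
C - k = -4097894 - 1*(-2048571) = -4097894 + 2048571 = -2049323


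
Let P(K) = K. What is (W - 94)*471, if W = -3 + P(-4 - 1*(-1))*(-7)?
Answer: -35796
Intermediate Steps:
W = 18 (W = -3 + (-4 - 1*(-1))*(-7) = -3 + (-4 + 1)*(-7) = -3 - 3*(-7) = -3 + 21 = 18)
(W - 94)*471 = (18 - 94)*471 = -76*471 = -35796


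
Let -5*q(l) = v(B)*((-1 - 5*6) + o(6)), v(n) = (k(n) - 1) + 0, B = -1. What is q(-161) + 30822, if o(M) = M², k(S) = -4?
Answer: 30827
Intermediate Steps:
v(n) = -5 (v(n) = (-4 - 1) + 0 = -5 + 0 = -5)
q(l) = 5 (q(l) = -(-1)*((-1 - 5*6) + 6²) = -(-1)*((-1 - 30) + 36) = -(-1)*(-31 + 36) = -(-1)*5 = -⅕*(-25) = 5)
q(-161) + 30822 = 5 + 30822 = 30827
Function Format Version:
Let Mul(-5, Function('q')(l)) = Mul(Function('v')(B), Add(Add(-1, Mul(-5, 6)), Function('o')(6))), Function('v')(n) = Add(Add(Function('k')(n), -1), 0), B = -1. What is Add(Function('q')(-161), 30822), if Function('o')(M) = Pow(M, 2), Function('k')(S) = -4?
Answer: 30827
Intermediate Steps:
Function('v')(n) = -5 (Function('v')(n) = Add(Add(-4, -1), 0) = Add(-5, 0) = -5)
Function('q')(l) = 5 (Function('q')(l) = Mul(Rational(-1, 5), Mul(-5, Add(Add(-1, Mul(-5, 6)), Pow(6, 2)))) = Mul(Rational(-1, 5), Mul(-5, Add(Add(-1, -30), 36))) = Mul(Rational(-1, 5), Mul(-5, Add(-31, 36))) = Mul(Rational(-1, 5), Mul(-5, 5)) = Mul(Rational(-1, 5), -25) = 5)
Add(Function('q')(-161), 30822) = Add(5, 30822) = 30827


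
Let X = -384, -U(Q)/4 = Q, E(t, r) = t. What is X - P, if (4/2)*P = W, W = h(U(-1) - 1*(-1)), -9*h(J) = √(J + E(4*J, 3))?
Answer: -6907/18 ≈ -383.72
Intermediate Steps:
U(Q) = -4*Q
h(J) = -√5*√J/9 (h(J) = -√(J + 4*J)/9 = -√5*√J/9)
W = -5/9 (W = -√5*√(-4*(-1) - 1*(-1))/9 = -√5*√(4 + 1)/9 = -√5*√5/9 = -5/9 ≈ -0.55556)
P = -5/18 (P = (½)*(-5/9) = -5/18 ≈ -0.27778)
X - P = -384 - 1*(-5/18) = -384 + 5/18 = -6907/18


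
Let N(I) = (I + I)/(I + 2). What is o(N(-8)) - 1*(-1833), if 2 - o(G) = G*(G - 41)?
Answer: 17435/9 ≈ 1937.2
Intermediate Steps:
N(I) = 2*I/(2 + I) (N(I) = (2*I)/(2 + I) = 2*I/(2 + I))
o(G) = 2 - G*(-41 + G) (o(G) = 2 - G*(G - 41) = 2 - G*(-41 + G))
o(N(-8)) - 1*(-1833) = (2 - (2*(-8)/(2 - 8))**2 + 41*(2*(-8)/(2 - 8))) - 1*(-1833) = (2 - (2*(-8)/(-6))**2 + 41*(2*(-8)/(-6))) + 1833 = (2 - (2*(-8)*(-1/6))**2 + 41*(2*(-8)*(-1/6))) + 1833 = (2 - (8/3)**2 + 41*(8/3)) + 1833 = (2 - 1*64/9 + 328/3) + 1833 = (2 - 64/9 + 328/3) + 1833 = 938/9 + 1833 = 17435/9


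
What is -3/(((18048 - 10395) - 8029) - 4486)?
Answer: 3/4862 ≈ 0.00061703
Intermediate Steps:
-3/(((18048 - 10395) - 8029) - 4486) = -3/((7653 - 8029) - 4486) = -3/(-376 - 4486) = -3/(-4862) = -1/4862*(-3) = 3/4862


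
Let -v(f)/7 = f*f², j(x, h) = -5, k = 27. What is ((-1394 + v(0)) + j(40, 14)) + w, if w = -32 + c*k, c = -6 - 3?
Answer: -1674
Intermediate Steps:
c = -9
v(f) = -7*f³ (v(f) = -7*f*f² = -7*f³)
w = -275 (w = -32 - 9*27 = -32 - 243 = -275)
((-1394 + v(0)) + j(40, 14)) + w = ((-1394 - 7*0³) - 5) - 275 = ((-1394 - 7*0) - 5) - 275 = ((-1394 + 0) - 5) - 275 = (-1394 - 5) - 275 = -1399 - 275 = -1674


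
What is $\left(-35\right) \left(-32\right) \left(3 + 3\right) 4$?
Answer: $26880$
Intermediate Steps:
$\left(-35\right) \left(-32\right) \left(3 + 3\right) 4 = 1120 \cdot 6 \cdot 4 = 1120 \cdot 24 = 26880$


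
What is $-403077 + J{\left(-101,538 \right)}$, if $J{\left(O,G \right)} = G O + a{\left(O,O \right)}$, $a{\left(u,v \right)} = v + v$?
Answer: $-457617$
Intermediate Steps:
$a{\left(u,v \right)} = 2 v$
$J{\left(O,G \right)} = 2 O + G O$ ($J{\left(O,G \right)} = G O + 2 O = 2 O + G O$)
$-403077 + J{\left(-101,538 \right)} = -403077 - 101 \left(2 + 538\right) = -403077 - 54540 = -457617$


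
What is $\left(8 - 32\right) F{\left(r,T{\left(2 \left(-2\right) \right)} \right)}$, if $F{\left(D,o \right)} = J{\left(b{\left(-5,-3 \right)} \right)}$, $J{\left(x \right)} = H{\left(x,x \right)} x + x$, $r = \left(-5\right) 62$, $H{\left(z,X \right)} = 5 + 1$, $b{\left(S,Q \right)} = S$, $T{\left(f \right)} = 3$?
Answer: $840$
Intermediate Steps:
$H{\left(z,X \right)} = 6$
$r = -310$
$J{\left(x \right)} = 7 x$ ($J{\left(x \right)} = 6 x + x = 7 x$)
$F{\left(D,o \right)} = -35$ ($F{\left(D,o \right)} = 7 \left(-5\right) = -35$)
$\left(8 - 32\right) F{\left(r,T{\left(2 \left(-2\right) \right)} \right)} = \left(8 - 32\right) \left(-35\right) = \left(-24\right) \left(-35\right) = 840$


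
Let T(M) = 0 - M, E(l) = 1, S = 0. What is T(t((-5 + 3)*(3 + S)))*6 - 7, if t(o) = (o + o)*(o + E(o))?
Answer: -367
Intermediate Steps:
t(o) = 2*o*(1 + o) (t(o) = (o + o)*(o + 1) = (2*o)*(1 + o) = 2*o*(1 + o))
T(M) = -M
T(t((-5 + 3)*(3 + S)))*6 - 7 = -2*(-5 + 3)*(3 + 0)*(1 + (-5 + 3)*(3 + 0))*6 - 7 = -2*(-2*3)*(1 - 2*3)*6 - 7 = -2*(-6)*(1 - 6)*6 - 7 = -2*(-6)*(-5)*6 - 7 = -1*60*6 - 7 = -60*6 - 7 = -360 - 7 = -367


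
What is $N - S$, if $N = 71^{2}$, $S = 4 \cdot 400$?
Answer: $3441$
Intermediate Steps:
$S = 1600$
$N = 5041$
$N - S = 5041 - 1600 = 3441$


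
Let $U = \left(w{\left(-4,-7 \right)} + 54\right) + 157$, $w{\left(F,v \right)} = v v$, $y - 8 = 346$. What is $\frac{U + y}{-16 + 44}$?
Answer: $\frac{307}{14} \approx 21.929$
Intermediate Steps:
$y = 354$ ($y = 8 + 346 = 354$)
$w{\left(F,v \right)} = v^{2}$
$U = 260$ ($U = \left(\left(-7\right)^{2} + 54\right) + 157 = \left(49 + 54\right) + 157 = 103 + 157 = 260$)
$\frac{U + y}{-16 + 44} = \frac{260 + 354}{-16 + 44} = \frac{614}{28} = 614 \cdot \frac{1}{28} = \frac{307}{14}$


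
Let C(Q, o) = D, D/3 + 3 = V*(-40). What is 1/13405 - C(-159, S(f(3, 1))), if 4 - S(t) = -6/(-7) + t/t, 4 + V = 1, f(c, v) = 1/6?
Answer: -4705154/13405 ≈ -351.00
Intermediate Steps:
f(c, v) = ⅙
V = -3 (V = -4 + 1 = -3)
S(t) = 15/7 (S(t) = 4 - (-6/(-7) + t/t) = 4 - (-6*(-⅐) + 1) = 4 - (6/7 + 1) = 4 - 1*13/7 = 4 - 13/7 = 15/7)
D = 351 (D = -9 + 3*(-3*(-40)) = -9 + 3*120 = -9 + 360 = 351)
C(Q, o) = 351
1/13405 - C(-159, S(f(3, 1))) = 1/13405 - 1*351 = 1/13405 - 351 = -4705154/13405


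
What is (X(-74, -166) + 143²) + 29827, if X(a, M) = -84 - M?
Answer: 50358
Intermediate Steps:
(X(-74, -166) + 143²) + 29827 = ((-84 - 1*(-166)) + 143²) + 29827 = ((-84 + 166) + 20449) + 29827 = (82 + 20449) + 29827 = 20531 + 29827 = 50358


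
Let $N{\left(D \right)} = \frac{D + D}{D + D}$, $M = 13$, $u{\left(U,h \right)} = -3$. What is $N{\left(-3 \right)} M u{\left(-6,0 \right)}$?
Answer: $-39$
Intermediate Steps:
$N{\left(D \right)} = 1$ ($N{\left(D \right)} = \frac{2 D}{2 D} = 2 D \frac{1}{2 D} = 1$)
$N{\left(-3 \right)} M u{\left(-6,0 \right)} = 1 \cdot 13 \left(-3\right) = 13 \left(-3\right) = -39$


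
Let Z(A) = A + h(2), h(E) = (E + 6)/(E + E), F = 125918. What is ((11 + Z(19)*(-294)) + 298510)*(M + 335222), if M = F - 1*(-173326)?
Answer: 185484231702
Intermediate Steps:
h(E) = (6 + E)/(2*E) (h(E) = (6 + E)/((2*E)) = (6 + E)*(1/(2*E)) = (6 + E)/(2*E))
Z(A) = 2 + A (Z(A) = A + (1/2)*(6 + 2)/2 = A + (1/2)*(1/2)*8 = A + 2 = 2 + A)
M = 299244 (M = 125918 - 1*(-173326) = 125918 + 173326 = 299244)
((11 + Z(19)*(-294)) + 298510)*(M + 335222) = ((11 + (2 + 19)*(-294)) + 298510)*(299244 + 335222) = ((11 + 21*(-294)) + 298510)*634466 = ((11 - 6174) + 298510)*634466 = (-6163 + 298510)*634466 = 292347*634466 = 185484231702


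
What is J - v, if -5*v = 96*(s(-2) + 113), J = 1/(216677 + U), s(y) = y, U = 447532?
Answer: 7077811109/3321045 ≈ 2131.2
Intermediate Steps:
J = 1/664209 (J = 1/(216677 + 447532) = 1/664209 ≈ 1.5056e-6)
v = -10656/5 (v = -96*(-2 + 113)/5 = -96*111/5 = -1/5*10656 = -10656/5 ≈ -2131.2)
J - v = 1/664209 - 1*(-10656/5) = 1/664209 + 10656/5 = 7077811109/3321045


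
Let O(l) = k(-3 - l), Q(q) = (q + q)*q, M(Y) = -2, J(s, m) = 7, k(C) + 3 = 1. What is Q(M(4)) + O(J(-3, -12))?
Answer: 6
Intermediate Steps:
k(C) = -2 (k(C) = -3 + 1 = -2)
Q(q) = 2*q**2 (Q(q) = (2*q)*q = 2*q**2)
O(l) = -2
Q(M(4)) + O(J(-3, -12)) = 2*(-2)**2 - 2 = 2*4 - 2 = 8 - 2 = 6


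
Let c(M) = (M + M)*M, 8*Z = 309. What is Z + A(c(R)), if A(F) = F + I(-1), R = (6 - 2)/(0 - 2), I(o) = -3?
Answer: 349/8 ≈ 43.625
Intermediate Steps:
Z = 309/8 (Z = (1/8)*309 = 309/8 ≈ 38.625)
R = -2 (R = 4/(-2) = 4*(-1/2) = -2)
c(M) = 2*M**2 (c(M) = (2*M)*M = 2*M**2)
A(F) = -3 + F (A(F) = F - 3 = -3 + F)
Z + A(c(R)) = 309/8 + (-3 + 2*(-2)**2) = 309/8 + (-3 + 2*4) = 309/8 + (-3 + 8) = 309/8 + 5 = 349/8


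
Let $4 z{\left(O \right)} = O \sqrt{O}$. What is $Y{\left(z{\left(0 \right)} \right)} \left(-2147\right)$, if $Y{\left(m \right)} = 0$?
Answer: $0$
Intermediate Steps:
$z{\left(O \right)} = \frac{O^{\frac{3}{2}}}{4}$ ($z{\left(O \right)} = \frac{O \sqrt{O}}{4} = \frac{O^{\frac{3}{2}}}{4}$)
$Y{\left(z{\left(0 \right)} \right)} \left(-2147\right) = 0 \left(-2147\right) = 0$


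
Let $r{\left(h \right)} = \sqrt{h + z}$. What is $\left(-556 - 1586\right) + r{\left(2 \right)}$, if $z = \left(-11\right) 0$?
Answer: $-2142 + \sqrt{2} \approx -2140.6$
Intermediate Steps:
$z = 0$
$r{\left(h \right)} = \sqrt{h}$ ($r{\left(h \right)} = \sqrt{h + 0} = \sqrt{h}$)
$\left(-556 - 1586\right) + r{\left(2 \right)} = \left(-556 - 1586\right) + \sqrt{2} = -2142 + \sqrt{2}$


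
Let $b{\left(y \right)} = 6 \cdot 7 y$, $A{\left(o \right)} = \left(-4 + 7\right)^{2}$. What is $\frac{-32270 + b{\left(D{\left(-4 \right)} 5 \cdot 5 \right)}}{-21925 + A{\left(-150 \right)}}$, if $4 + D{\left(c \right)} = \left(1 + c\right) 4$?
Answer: $\frac{24535}{10958} \approx 2.239$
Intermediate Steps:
$A{\left(o \right)} = 9$ ($A{\left(o \right)} = 3^{2} = 9$)
$D{\left(c \right)} = 4 c$ ($D{\left(c \right)} = -4 + \left(1 + c\right) 4 = -4 + \left(4 + 4 c\right) = 4 c$)
$b{\left(y \right)} = 42 y$
$\frac{-32270 + b{\left(D{\left(-4 \right)} 5 \cdot 5 \right)}}{-21925 + A{\left(-150 \right)}} = \frac{-32270 + 42 \cdot 4 \left(-4\right) 5 \cdot 5}{-21925 + 9} = \frac{-32270 + 42 \left(-16\right) 5 \cdot 5}{-21916} = \left(-32270 + 42 \left(\left(-80\right) 5\right)\right) \left(- \frac{1}{21916}\right) = \left(-32270 + 42 \left(-400\right)\right) \left(- \frac{1}{21916}\right) = \left(-32270 - 16800\right) \left(- \frac{1}{21916}\right) = \left(-49070\right) \left(- \frac{1}{21916}\right) = \frac{24535}{10958}$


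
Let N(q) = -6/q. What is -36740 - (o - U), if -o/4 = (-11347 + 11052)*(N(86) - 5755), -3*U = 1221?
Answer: 290414919/43 ≈ 6.7538e+6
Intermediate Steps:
U = -407 (U = -⅓*1221 = -407)
o = -292012240/43 (o = -4*(-11347 + 11052)*(-6/86 - 5755) = -(-1180)*(-6*1/86 - 5755) = -(-1180)*(-3/43 - 5755) = -(-1180)*(-247468)/43 = -4*73003060/43 = -292012240/43 ≈ -6.7910e+6)
-36740 - (o - U) = -36740 - (-292012240/43 - 1*(-407)) = -36740 - (-292012240/43 + 407) = -36740 - 1*(-291994739/43) = -36740 + 291994739/43 = 290414919/43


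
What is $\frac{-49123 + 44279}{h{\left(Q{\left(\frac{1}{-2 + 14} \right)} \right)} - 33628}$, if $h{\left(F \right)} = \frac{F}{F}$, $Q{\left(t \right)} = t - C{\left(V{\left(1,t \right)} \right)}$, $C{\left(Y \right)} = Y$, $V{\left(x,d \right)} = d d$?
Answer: $\frac{4844}{33627} \approx 0.14405$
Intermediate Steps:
$V{\left(x,d \right)} = d^{2}$
$Q{\left(t \right)} = t - t^{2}$
$h{\left(F \right)} = 1$
$\frac{-49123 + 44279}{h{\left(Q{\left(\frac{1}{-2 + 14} \right)} \right)} - 33628} = \frac{-49123 + 44279}{1 - 33628} = - \frac{4844}{-33627} = \left(-4844\right) \left(- \frac{1}{33627}\right) = \frac{4844}{33627}$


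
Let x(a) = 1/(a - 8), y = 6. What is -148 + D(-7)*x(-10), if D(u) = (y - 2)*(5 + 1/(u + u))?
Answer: -3131/21 ≈ -149.10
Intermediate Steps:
D(u) = 20 + 2/u (D(u) = (6 - 2)*(5 + 1/(u + u)) = 4*(5 + 1/(2*u)) = 20 + 2/u)
x(a) = 1/(-8 + a)
-148 + D(-7)*x(-10) = -148 + (20 + 2/(-7))/(-8 - 10) = -148 + (20 + 2*(-⅐))/(-18) = -148 + (20 - 2/7)*(-1/18) = -148 + (138/7)*(-1/18) = -148 - 23/21 = -3131/21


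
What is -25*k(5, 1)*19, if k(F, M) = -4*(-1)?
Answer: -1900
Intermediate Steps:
k(F, M) = 4
-25*k(5, 1)*19 = -25*4*19 = -100*19 = -1900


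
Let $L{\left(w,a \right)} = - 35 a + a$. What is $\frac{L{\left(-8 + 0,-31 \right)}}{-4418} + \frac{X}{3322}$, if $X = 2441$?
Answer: $\frac{3641475}{7338298} \approx 0.49623$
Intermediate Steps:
$L{\left(w,a \right)} = - 34 a$
$\frac{L{\left(-8 + 0,-31 \right)}}{-4418} + \frac{X}{3322} = \frac{\left(-34\right) \left(-31\right)}{-4418} + \frac{2441}{3322} = 1054 \left(- \frac{1}{4418}\right) + 2441 \cdot \frac{1}{3322} = - \frac{527}{2209} + \frac{2441}{3322} = \frac{3641475}{7338298}$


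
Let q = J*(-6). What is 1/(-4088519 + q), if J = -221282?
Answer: -1/2760827 ≈ -3.6221e-7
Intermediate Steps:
q = 1327692 (q = -221282*(-6) = 1327692)
1/(-4088519 + q) = 1/(-4088519 + 1327692) = 1/(-2760827) = -1/2760827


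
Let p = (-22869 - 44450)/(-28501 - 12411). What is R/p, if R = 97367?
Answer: 3983478704/67319 ≈ 59173.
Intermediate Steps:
p = 67319/40912 (p = -67319/(-40912) = -67319*(-1/40912) = 67319/40912 ≈ 1.6455)
R/p = 97367/(67319/40912) = 97367*(40912/67319) = 3983478704/67319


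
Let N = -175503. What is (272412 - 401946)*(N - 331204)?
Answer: 65635784538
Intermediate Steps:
(272412 - 401946)*(N - 331204) = (272412 - 401946)*(-175503 - 331204) = -129534*(-506707) = 65635784538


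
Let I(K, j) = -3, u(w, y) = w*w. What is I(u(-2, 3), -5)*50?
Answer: -150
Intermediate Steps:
u(w, y) = w²
I(u(-2, 3), -5)*50 = -3*50 = -150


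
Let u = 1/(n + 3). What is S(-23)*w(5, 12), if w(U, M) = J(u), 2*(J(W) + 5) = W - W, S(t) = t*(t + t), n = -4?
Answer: -5290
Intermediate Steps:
S(t) = 2*t² (S(t) = t*(2*t) = 2*t²)
u = -1 (u = 1/(-4 + 3) = 1/(-1) = -1)
J(W) = -5 (J(W) = -5 + (W - W)/2 = -5 + (½)*0 = -5 + 0 = -5)
w(U, M) = -5
S(-23)*w(5, 12) = (2*(-23)²)*(-5) = (2*529)*(-5) = 1058*(-5) = -5290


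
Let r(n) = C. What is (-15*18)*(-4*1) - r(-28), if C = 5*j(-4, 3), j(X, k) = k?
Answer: 1065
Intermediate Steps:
C = 15 (C = 5*3 = 15)
r(n) = 15
(-15*18)*(-4*1) - r(-28) = (-15*18)*(-4*1) - 1*15 = -270*(-4) - 15 = 1080 - 15 = 1065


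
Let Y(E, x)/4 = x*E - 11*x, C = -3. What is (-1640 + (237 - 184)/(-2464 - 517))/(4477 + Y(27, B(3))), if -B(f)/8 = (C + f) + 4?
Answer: -4888893/7240849 ≈ -0.67518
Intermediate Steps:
B(f) = -8 - 8*f (B(f) = -8*((-3 + f) + 4) = -8*(1 + f) = -8 - 8*f)
Y(E, x) = -44*x + 4*E*x (Y(E, x) = 4*(x*E - 11*x) = 4*(E*x - 11*x) = 4*(-11*x + E*x) = -44*x + 4*E*x)
(-1640 + (237 - 184)/(-2464 - 517))/(4477 + Y(27, B(3))) = (-1640 + (237 - 184)/(-2464 - 517))/(4477 + 4*(-8 - 8*3)*(-11 + 27)) = (-1640 + 53/(-2981))/(4477 + 4*(-8 - 24)*16) = (-1640 + 53*(-1/2981))/(4477 + 4*(-32)*16) = (-1640 - 53/2981)/(4477 - 2048) = -4888893/2981/2429 = -4888893/2981*1/2429 = -4888893/7240849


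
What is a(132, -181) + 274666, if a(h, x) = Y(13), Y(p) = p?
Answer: 274679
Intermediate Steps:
a(h, x) = 13
a(132, -181) + 274666 = 13 + 274666 = 274679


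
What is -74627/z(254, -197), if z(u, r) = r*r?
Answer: -74627/38809 ≈ -1.9229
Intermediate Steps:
z(u, r) = r**2
-74627/z(254, -197) = -74627/((-197)**2) = -74627/38809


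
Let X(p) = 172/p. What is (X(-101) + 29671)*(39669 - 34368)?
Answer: 15884971299/101 ≈ 1.5728e+8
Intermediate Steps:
(X(-101) + 29671)*(39669 - 34368) = (172/(-101) + 29671)*(39669 - 34368) = (172*(-1/101) + 29671)*5301 = (-172/101 + 29671)*5301 = (2996599/101)*5301 = 15884971299/101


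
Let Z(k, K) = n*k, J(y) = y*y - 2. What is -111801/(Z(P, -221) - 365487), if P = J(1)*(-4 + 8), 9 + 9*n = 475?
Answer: 1006209/3291247 ≈ 0.30572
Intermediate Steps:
n = 466/9 (n = -1 + (⅑)*475 = -1 + 475/9 = 466/9 ≈ 51.778)
J(y) = -2 + y² (J(y) = y² - 2 = -2 + y²)
P = -4 (P = (-2 + 1²)*(-4 + 8) = (-2 + 1)*4 = -1*4 = -4)
Z(k, K) = 466*k/9
-111801/(Z(P, -221) - 365487) = -111801/((466/9)*(-4) - 365487) = -111801/(-1864/9 - 365487) = -111801/(-3291247/9) = -111801*(-9/3291247) = 1006209/3291247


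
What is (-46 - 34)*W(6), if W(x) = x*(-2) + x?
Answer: 480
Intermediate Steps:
W(x) = -x (W(x) = -2*x + x = -x)
(-46 - 34)*W(6) = (-46 - 34)*(-1*6) = -80*(-6) = 480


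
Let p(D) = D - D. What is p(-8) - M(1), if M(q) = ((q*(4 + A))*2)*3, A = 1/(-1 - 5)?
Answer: -23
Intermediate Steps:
A = -⅙ (A = 1/(-6) = -⅙ ≈ -0.16667)
p(D) = 0
M(q) = 23*q (M(q) = ((q*(4 - ⅙))*2)*3 = ((q*(23/6))*2)*3 = ((23*q/6)*2)*3 = (23*q/3)*3 = 23*q)
p(-8) - M(1) = 0 - 23 = -23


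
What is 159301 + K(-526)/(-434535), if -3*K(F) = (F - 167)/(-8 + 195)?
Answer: 392257206858/2462365 ≈ 1.5930e+5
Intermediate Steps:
K(F) = 167/561 - F/561 (K(F) = -(F - 167)/(3*(-8 + 195)) = -(-167 + F)/(3*187) = -(-167/187 + F/187)/3 = 167/561 - F/561)
159301 + K(-526)/(-434535) = 159301 + (167/561 - 1/561*(-526))/(-434535) = 159301 + (167/561 + 526/561)*(-1/434535) = 159301 + (21/17)*(-1/434535) = 159301 - 7/2462365 = 392257206858/2462365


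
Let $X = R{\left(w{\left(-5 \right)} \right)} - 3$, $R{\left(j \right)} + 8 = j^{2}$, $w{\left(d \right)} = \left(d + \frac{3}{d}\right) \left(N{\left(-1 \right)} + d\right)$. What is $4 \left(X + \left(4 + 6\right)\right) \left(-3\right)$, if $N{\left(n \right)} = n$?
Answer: $- \frac{338388}{25} \approx -13536.0$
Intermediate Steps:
$w{\left(d \right)} = \left(-1 + d\right) \left(d + \frac{3}{d}\right)$ ($w{\left(d \right)} = \left(d + \frac{3}{d}\right) \left(-1 + d\right) = \left(-1 + d\right) \left(d + \frac{3}{d}\right)$)
$R{\left(j \right)} = -8 + j^{2}$
$X = \frac{27949}{25}$ ($X = \left(-8 + \left(3 + \left(-5\right)^{2} - -5 - \frac{3}{-5}\right)^{2}\right) - 3 = \left(-8 + \left(3 + 25 + 5 - - \frac{3}{5}\right)^{2}\right) - 3 = \left(-8 + \left(3 + 25 + 5 + \frac{3}{5}\right)^{2}\right) - 3 = \left(-8 + \left(\frac{168}{5}\right)^{2}\right) - 3 = \left(-8 + \frac{28224}{25}\right) - 3 = \frac{28024}{25} - 3 = \frac{27949}{25} \approx 1118.0$)
$4 \left(X + \left(4 + 6\right)\right) \left(-3\right) = 4 \left(\frac{27949}{25} + \left(4 + 6\right)\right) \left(-3\right) = 4 \left(\frac{27949}{25} + 10\right) \left(-3\right) = 4 \cdot \frac{28199}{25} \left(-3\right) = \frac{112796}{25} \left(-3\right) = - \frac{338388}{25}$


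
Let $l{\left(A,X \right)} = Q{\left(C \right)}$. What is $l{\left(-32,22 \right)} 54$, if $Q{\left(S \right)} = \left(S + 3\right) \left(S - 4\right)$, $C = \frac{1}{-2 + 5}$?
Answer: $-660$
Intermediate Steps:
$C = \frac{1}{3} \approx 0.33333$
$Q{\left(S \right)} = \left(-4 + S\right) \left(3 + S\right)$ ($Q{\left(S \right)} = \left(3 + S\right) \left(-4 + S\right) = \left(-4 + S\right) \left(3 + S\right)$)
$l{\left(A,X \right)} = - \frac{110}{9}$ ($l{\left(A,X \right)} = -12 + \left(\frac{1}{3}\right)^{2} - \frac{1}{3} = -12 + \frac{1}{9} - \frac{1}{3} = - \frac{110}{9}$)
$l{\left(-32,22 \right)} 54 = \left(- \frac{110}{9}\right) 54 = -660$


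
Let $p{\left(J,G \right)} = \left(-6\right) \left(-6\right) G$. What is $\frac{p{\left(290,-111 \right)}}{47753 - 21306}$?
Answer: $- \frac{3996}{26447} \approx -0.15109$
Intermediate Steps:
$p{\left(J,G \right)} = 36 G$
$\frac{p{\left(290,-111 \right)}}{47753 - 21306} = \frac{36 \left(-111\right)}{47753 - 21306} = - \frac{3996}{47753 - 21306} = - \frac{3996}{26447}$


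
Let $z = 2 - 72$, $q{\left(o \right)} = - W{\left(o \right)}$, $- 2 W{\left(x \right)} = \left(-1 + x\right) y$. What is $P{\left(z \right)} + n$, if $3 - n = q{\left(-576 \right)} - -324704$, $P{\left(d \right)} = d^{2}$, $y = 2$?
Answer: $-319224$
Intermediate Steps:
$W{\left(x \right)} = 1 - x$ ($W{\left(x \right)} = - \frac{\left(-1 + x\right) 2}{2} = - \frac{-2 + 2 x}{2} = 1 - x$)
$q{\left(o \right)} = -1 + o$ ($q{\left(o \right)} = - (1 - o) = -1 + o$)
$z = -70$ ($z = 2 - 72 = -70$)
$n = -324124$ ($n = 3 - \left(\left(-1 - 576\right) - -324704\right) = 3 - \left(-577 + 324704\right) = 3 - 324127 = -324124$)
$P{\left(z \right)} + n = \left(-70\right)^{2} - 324124 = 4900 - 324124 = -319224$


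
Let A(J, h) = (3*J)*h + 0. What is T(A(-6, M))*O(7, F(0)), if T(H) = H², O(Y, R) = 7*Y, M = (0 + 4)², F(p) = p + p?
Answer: 4064256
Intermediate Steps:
F(p) = 2*p
M = 16 (M = 4² = 16)
A(J, h) = 3*J*h (A(J, h) = 3*J*h + 0 = 3*J*h)
T(A(-6, M))*O(7, F(0)) = (3*(-6)*16)²*(7*7) = (-288)²*49 = 82944*49 = 4064256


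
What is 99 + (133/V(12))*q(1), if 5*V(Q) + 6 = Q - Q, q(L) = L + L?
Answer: -368/3 ≈ -122.67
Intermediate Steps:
q(L) = 2*L
V(Q) = -6/5 (V(Q) = -6/5 + (Q - Q)/5 = -6/5 + (1/5)*0 = -6/5 + 0 = -6/5)
99 + (133/V(12))*q(1) = 99 + (133/(-6/5))*(2*1) = 99 + (133*(-5/6))*2 = 99 - 665/6*2 = 99 - 665/3 = -368/3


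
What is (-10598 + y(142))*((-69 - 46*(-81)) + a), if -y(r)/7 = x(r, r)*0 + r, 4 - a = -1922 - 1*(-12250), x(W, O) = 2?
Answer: 77283864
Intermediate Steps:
a = -10324 (a = 4 - (-1922 - 1*(-12250)) = 4 - (-1922 + 12250) = 4 - 1*10328 = 4 - 10328 = -10324)
y(r) = -7*r (y(r) = -7*(2*0 + r) = -7*(0 + r) = -7*r)
(-10598 + y(142))*((-69 - 46*(-81)) + a) = (-10598 - 7*142)*((-69 - 46*(-81)) - 10324) = (-10598 - 994)*((-69 + 3726) - 10324) = -11592*(3657 - 10324) = -11592*(-6667) = 77283864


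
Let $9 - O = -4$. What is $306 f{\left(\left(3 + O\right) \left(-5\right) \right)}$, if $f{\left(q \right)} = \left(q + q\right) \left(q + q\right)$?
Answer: $7833600$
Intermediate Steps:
$O = 13$ ($O = 9 - -4 = 9 + 4 = 13$)
$f{\left(q \right)} = 4 q^{2}$ ($f{\left(q \right)} = 2 q 2 q = 4 q^{2}$)
$306 f{\left(\left(3 + O\right) \left(-5\right) \right)} = 306 \cdot 4 \left(\left(3 + 13\right) \left(-5\right)\right)^{2} = 306 \cdot 4 \left(16 \left(-5\right)\right)^{2} = 306 \cdot 4 \left(-80\right)^{2} = 306 \cdot 4 \cdot 6400 = 306 \cdot 25600 = 7833600$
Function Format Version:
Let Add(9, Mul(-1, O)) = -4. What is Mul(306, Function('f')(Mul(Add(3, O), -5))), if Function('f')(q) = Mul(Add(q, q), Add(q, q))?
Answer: 7833600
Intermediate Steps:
O = 13 (O = Add(9, Mul(-1, -4)) = Add(9, 4) = 13)
Function('f')(q) = Mul(4, Pow(q, 2)) (Function('f')(q) = Mul(Mul(2, q), Mul(2, q)) = Mul(4, Pow(q, 2)))
Mul(306, Function('f')(Mul(Add(3, O), -5))) = Mul(306, Mul(4, Pow(Mul(Add(3, 13), -5), 2))) = Mul(306, Mul(4, Pow(Mul(16, -5), 2))) = Mul(306, Mul(4, Pow(-80, 2))) = Mul(306, Mul(4, 6400)) = Mul(306, 25600) = 7833600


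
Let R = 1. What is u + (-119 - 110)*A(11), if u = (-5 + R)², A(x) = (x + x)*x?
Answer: -55402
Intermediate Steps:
A(x) = 2*x² (A(x) = (2*x)*x = 2*x²)
u = 16 (u = (-5 + 1)² = (-4)² = 16)
u + (-119 - 110)*A(11) = 16 + (-119 - 110)*(2*11²) = 16 - 458*121 = 16 - 229*242 = 16 - 55418 = -55402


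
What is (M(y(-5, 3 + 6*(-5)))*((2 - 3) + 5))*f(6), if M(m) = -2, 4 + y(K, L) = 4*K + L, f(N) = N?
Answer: -48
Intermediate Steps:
y(K, L) = -4 + L + 4*K (y(K, L) = -4 + (4*K + L) = -4 + (L + 4*K) = -4 + L + 4*K)
(M(y(-5, 3 + 6*(-5)))*((2 - 3) + 5))*f(6) = -2*((2 - 3) + 5)*6 = -2*(-1 + 5)*6 = -2*4*6 = -8*6 = -48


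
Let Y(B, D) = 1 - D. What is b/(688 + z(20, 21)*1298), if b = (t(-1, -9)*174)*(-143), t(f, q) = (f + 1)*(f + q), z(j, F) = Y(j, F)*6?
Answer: 0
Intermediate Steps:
z(j, F) = 6 - 6*F (z(j, F) = (1 - F)*6 = 6 - 6*F)
t(f, q) = (1 + f)*(f + q)
b = 0 (b = ((-1 - 9 + (-1)**2 - 1*(-9))*174)*(-143) = ((-1 - 9 + 1 + 9)*174)*(-143) = (0*174)*(-143) = 0*(-143) = 0)
b/(688 + z(20, 21)*1298) = 0/(688 + (6 - 6*21)*1298) = 0/(688 + (6 - 126)*1298) = 0/(688 - 120*1298) = 0/(688 - 155760) = 0/(-155072) = 0*(-1/155072) = 0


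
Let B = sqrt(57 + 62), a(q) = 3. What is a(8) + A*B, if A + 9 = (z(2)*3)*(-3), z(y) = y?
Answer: 3 - 27*sqrt(119) ≈ -291.54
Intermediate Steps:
B = sqrt(119) ≈ 10.909
A = -27 (A = -9 + (2*3)*(-3) = -9 + 6*(-3) = -9 - 18 = -27)
a(8) + A*B = 3 - 27*sqrt(119)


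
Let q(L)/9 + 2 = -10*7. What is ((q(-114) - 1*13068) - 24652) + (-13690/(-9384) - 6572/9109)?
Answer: -1639794858223/42739428 ≈ -38367.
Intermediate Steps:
q(L) = -648 (q(L) = -18 + 9*(-10*7) = -18 + 9*(-70) = -18 - 630 = -648)
((q(-114) - 1*13068) - 24652) + (-13690/(-9384) - 6572/9109) = ((-648 - 1*13068) - 24652) + (-13690/(-9384) - 6572/9109) = ((-648 - 13068) - 24652) + (-13690*(-1/9384) - 6572*1/9109) = (-13716 - 24652) + (6845/4692 - 6572/9109) = -38368 + 31515281/42739428 = -1639794858223/42739428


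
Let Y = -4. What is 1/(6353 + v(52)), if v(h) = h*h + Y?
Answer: 1/9053 ≈ 0.00011046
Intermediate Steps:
v(h) = -4 + h**2 (v(h) = h*h - 4 = h**2 - 4 = -4 + h**2)
1/(6353 + v(52)) = 1/(6353 + (-4 + 52**2)) = 1/(6353 + (-4 + 2704)) = 1/(6353 + 2700) = 1/9053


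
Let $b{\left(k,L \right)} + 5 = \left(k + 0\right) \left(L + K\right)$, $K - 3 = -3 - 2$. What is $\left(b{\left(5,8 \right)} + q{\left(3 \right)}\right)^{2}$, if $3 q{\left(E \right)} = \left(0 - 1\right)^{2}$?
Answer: $\frac{5776}{9} \approx 641.78$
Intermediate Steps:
$K = -2$ ($K = 3 - 5 = -2$)
$b{\left(k,L \right)} = -5 + k \left(-2 + L\right)$ ($b{\left(k,L \right)} = -5 + \left(k + 0\right) \left(L - 2\right) = -5 + k \left(-2 + L\right)$)
$q{\left(E \right)} = \frac{1}{3}$ ($q{\left(E \right)} = \frac{\left(0 - 1\right)^{2}}{3} = \frac{\left(-1\right)^{2}}{3} = \frac{1}{3} \cdot 1 = \frac{1}{3}$)
$\left(b{\left(5,8 \right)} + q{\left(3 \right)}\right)^{2} = \left(\left(-5 - 10 + 8 \cdot 5\right) + \frac{1}{3}\right)^{2} = \left(\left(-5 - 10 + 40\right) + \frac{1}{3}\right)^{2} = \left(25 + \frac{1}{3}\right)^{2} = \left(\frac{76}{3}\right)^{2} = \frac{5776}{9}$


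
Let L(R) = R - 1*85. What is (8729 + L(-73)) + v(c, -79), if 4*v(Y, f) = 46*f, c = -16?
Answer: 15325/2 ≈ 7662.5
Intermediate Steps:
v(Y, f) = 23*f/2 (v(Y, f) = (46*f)/4 = 23*f/2)
L(R) = -85 + R (L(R) = R - 85 = -85 + R)
(8729 + L(-73)) + v(c, -79) = (8729 + (-85 - 73)) + (23/2)*(-79) = (8729 - 158) - 1817/2 = 8571 - 1817/2 = 15325/2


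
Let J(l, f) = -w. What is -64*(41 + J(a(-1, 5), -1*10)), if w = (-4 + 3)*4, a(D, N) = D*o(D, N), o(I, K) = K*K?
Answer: -2880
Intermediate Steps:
o(I, K) = K²
a(D, N) = D*N²
w = -4 (w = -1*4 = -4)
J(l, f) = 4 (J(l, f) = -1*(-4) = 4)
-64*(41 + J(a(-1, 5), -1*10)) = -64*(41 + 4) = -64*45 = -2880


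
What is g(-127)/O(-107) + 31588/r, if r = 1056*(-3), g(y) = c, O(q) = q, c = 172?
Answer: -981203/84744 ≈ -11.578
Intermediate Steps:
g(y) = 172
r = -3168
g(-127)/O(-107) + 31588/r = 172/(-107) + 31588/(-3168) = 172*(-1/107) + 31588*(-1/3168) = -172/107 - 7897/792 = -981203/84744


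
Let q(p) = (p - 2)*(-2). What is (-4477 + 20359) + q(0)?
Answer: 15886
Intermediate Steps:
q(p) = 4 - 2*p (q(p) = (-2 + p)*(-2) = 4 - 2*p)
(-4477 + 20359) + q(0) = (-4477 + 20359) + (4 - 2*0) = 15882 + (4 + 0) = 15882 + 4 = 15886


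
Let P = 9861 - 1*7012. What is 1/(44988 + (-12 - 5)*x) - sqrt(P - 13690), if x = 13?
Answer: 1/44767 - I*sqrt(10841) ≈ 2.2338e-5 - 104.12*I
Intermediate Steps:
P = 2849 (P = 9861 - 7012 = 2849)
1/(44988 + (-12 - 5)*x) - sqrt(P - 13690) = 1/(44988 + (-12 - 5)*13) - sqrt(2849 - 13690) = 1/(44988 - 17*13) - sqrt(-10841) = 1/(44988 - 221) - I*sqrt(10841) = 1/44767 - I*sqrt(10841)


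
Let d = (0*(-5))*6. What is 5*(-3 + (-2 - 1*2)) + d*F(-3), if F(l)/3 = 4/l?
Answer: -35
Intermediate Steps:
F(l) = 12/l (F(l) = 3*(4/l) = 12/l)
d = 0 (d = 0*6 = 0)
5*(-3 + (-2 - 1*2)) + d*F(-3) = 5*(-3 + (-2 - 1*2)) + 0*(12/(-3)) = 5*(-3 + (-2 - 2)) + 0*(12*(-⅓)) = 5*(-3 - 4) + 0*(-4) = 5*(-7) + 0 = -35 + 0 = -35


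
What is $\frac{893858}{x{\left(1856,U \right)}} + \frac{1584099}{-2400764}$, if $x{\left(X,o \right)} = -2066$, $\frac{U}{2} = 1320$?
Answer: $- \frac{1074607428023}{2479989212} \approx -433.31$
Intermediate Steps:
$U = 2640$ ($U = 2 \cdot 1320 = 2640$)
$\frac{893858}{x{\left(1856,U \right)}} + \frac{1584099}{-2400764} = \frac{893858}{-2066} + \frac{1584099}{-2400764} = 893858 \left(- \frac{1}{2066}\right) + 1584099 \left(- \frac{1}{2400764}\right) = - \frac{446929}{1033} - \frac{1584099}{2400764} = - \frac{1074607428023}{2479989212}$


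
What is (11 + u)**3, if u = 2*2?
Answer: 3375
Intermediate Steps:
u = 4
(11 + u)**3 = (11 + 4)**3 = 15**3 = 3375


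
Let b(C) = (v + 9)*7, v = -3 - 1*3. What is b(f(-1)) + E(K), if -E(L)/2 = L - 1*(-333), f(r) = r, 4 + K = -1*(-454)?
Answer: -1545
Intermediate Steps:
v = -6 (v = -3 - 3 = -6)
K = 450 (K = -4 - 1*(-454) = -4 + 454 = 450)
b(C) = 21 (b(C) = (-6 + 9)*7 = 3*7 = 21)
E(L) = -666 - 2*L (E(L) = -2*(L - 1*(-333)) = -2*(L + 333) = -2*(333 + L) = -666 - 2*L)
b(f(-1)) + E(K) = 21 + (-666 - 2*450) = 21 + (-666 - 900) = 21 - 1566 = -1545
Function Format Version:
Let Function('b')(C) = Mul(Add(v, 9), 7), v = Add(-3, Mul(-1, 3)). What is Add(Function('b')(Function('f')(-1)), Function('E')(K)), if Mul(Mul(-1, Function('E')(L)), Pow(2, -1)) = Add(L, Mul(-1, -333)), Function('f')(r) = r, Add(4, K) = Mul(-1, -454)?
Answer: -1545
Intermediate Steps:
v = -6 (v = Add(-3, -3) = -6)
K = 450 (K = Add(-4, Mul(-1, -454)) = Add(-4, 454) = 450)
Function('b')(C) = 21 (Function('b')(C) = Mul(Add(-6, 9), 7) = Mul(3, 7) = 21)
Function('E')(L) = Add(-666, Mul(-2, L)) (Function('E')(L) = Mul(-2, Add(L, Mul(-1, -333))) = Mul(-2, Add(L, 333)) = Mul(-2, Add(333, L)) = Add(-666, Mul(-2, L)))
Add(Function('b')(Function('f')(-1)), Function('E')(K)) = Add(21, Add(-666, Mul(-2, 450))) = Add(21, Add(-666, -900)) = Add(21, -1566) = -1545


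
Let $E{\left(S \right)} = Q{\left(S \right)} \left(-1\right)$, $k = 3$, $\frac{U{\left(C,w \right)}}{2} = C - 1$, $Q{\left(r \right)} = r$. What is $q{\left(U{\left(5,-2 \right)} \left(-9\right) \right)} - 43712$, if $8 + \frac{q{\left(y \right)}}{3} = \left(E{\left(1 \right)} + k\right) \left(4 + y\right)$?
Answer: $-44144$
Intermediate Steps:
$U{\left(C,w \right)} = -2 + 2 C$ ($U{\left(C,w \right)} = 2 \left(C - 1\right) = 2 \left(-1 + C\right) = -2 + 2 C$)
$E{\left(S \right)} = - S$ ($E{\left(S \right)} = S \left(-1\right) = - S$)
$q{\left(y \right)} = 6 y$ ($q{\left(y \right)} = -24 + 3 \left(\left(-1\right) 1 + 3\right) \left(4 + y\right) = -24 + 3 \left(-1 + 3\right) \left(4 + y\right) = -24 + 3 \cdot 2 \left(4 + y\right) = -24 + 3 \left(8 + 2 y\right) = -24 + \left(24 + 6 y\right) = 6 y$)
$q{\left(U{\left(5,-2 \right)} \left(-9\right) \right)} - 43712 = 6 \left(-2 + 2 \cdot 5\right) \left(-9\right) - 43712 = 6 \left(-2 + 10\right) \left(-9\right) - 43712 = 6 \cdot 8 \left(-9\right) - 43712 = 6 \left(-72\right) - 43712 = -432 - 43712 = -44144$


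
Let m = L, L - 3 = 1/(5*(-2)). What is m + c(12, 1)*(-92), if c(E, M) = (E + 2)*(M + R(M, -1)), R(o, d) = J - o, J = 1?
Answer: -12851/10 ≈ -1285.1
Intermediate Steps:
R(o, d) = 1 - o
L = 29/10 (L = 3 + 1/(5*(-2)) = 3 + 1/(-10) = 3 - ⅒ = 29/10 ≈ 2.9000)
c(E, M) = 2 + E (c(E, M) = (E + 2)*(M + (1 - M)) = (2 + E)*1 = 2 + E)
m = 29/10 ≈ 2.9000
m + c(12, 1)*(-92) = 29/10 + (2 + 12)*(-92) = 29/10 + 14*(-92) = 29/10 - 1288 = -12851/10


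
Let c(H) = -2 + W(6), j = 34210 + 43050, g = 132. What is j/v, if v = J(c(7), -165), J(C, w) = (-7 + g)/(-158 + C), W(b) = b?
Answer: -2379608/25 ≈ -95184.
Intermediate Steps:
j = 77260
c(H) = 4 (c(H) = -2 + 6 = 4)
J(C, w) = 125/(-158 + C) (J(C, w) = (-7 + 132)/(-158 + C) = 125/(-158 + C))
v = -125/154 (v = 125/(-158 + 4) = 125/(-154) = 125*(-1/154) = -125/154 ≈ -0.81169)
j/v = 77260/(-125/154) = 77260*(-154/125) = -2379608/25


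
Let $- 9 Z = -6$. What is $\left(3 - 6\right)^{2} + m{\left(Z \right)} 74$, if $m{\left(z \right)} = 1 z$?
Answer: $\frac{175}{3} \approx 58.333$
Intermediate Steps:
$Z = \frac{2}{3}$ ($Z = \left(- \frac{1}{9}\right) \left(-6\right) = \frac{2}{3} \approx 0.66667$)
$m{\left(z \right)} = z$
$\left(3 - 6\right)^{2} + m{\left(Z \right)} 74 = \left(3 - 6\right)^{2} + \frac{2}{3} \cdot 74 = \left(-3\right)^{2} + \frac{148}{3} = 9 + \frac{148}{3} = \frac{175}{3}$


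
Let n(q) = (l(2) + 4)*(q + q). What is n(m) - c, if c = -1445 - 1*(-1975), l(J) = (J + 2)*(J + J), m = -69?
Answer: -3290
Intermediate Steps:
l(J) = 2*J*(2 + J) (l(J) = (2 + J)*(2*J) = 2*J*(2 + J))
c = 530 (c = -1445 + 1975 = 530)
n(q) = 40*q (n(q) = (2*2*(2 + 2) + 4)*(q + q) = (2*2*4 + 4)*(2*q) = (16 + 4)*(2*q) = 20*(2*q) = 40*q)
n(m) - c = 40*(-69) - 1*530 = -2760 - 530 = -3290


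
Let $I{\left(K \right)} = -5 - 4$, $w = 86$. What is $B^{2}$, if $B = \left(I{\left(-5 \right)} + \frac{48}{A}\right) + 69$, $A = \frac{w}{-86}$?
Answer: $144$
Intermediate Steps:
$A = -1$ ($A = \frac{86}{-86} = 86 \left(- \frac{1}{86}\right) = -1$)
$I{\left(K \right)} = -9$ ($I{\left(K \right)} = -5 - 4 = -9$)
$B = 12$ ($B = \left(-9 + \frac{48}{-1}\right) + 69 = \left(-9 + 48 \left(-1\right)\right) + 69 = \left(-9 - 48\right) + 69 = -57 + 69 = 12$)
$B^{2} = 12^{2} = 144$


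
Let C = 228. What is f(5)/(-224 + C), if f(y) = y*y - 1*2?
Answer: 23/4 ≈ 5.7500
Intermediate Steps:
f(y) = -2 + y² (f(y) = y² - 2 = -2 + y²)
f(5)/(-224 + C) = (-2 + 5²)/(-224 + 228) = (-2 + 25)/4 = (¼)*23 = 23/4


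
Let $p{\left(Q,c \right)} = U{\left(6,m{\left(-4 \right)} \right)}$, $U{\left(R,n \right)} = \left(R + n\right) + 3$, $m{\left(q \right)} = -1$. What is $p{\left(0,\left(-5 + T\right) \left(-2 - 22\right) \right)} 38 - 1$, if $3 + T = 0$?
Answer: $303$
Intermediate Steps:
$T = -3$ ($T = -3 + 0 = -3$)
$U{\left(R,n \right)} = 3 + R + n$
$p{\left(Q,c \right)} = 8$ ($p{\left(Q,c \right)} = 3 + 6 - 1 = 8$)
$p{\left(0,\left(-5 + T\right) \left(-2 - 22\right) \right)} 38 - 1 = 8 \cdot 38 - 1 = 304 - 1 = 303$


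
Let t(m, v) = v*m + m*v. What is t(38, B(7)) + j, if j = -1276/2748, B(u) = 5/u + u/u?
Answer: 624311/4809 ≈ 129.82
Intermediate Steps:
B(u) = 1 + 5/u (B(u) = 5/u + 1 = 1 + 5/u)
t(m, v) = 2*m*v (t(m, v) = m*v + m*v = 2*m*v)
j = -319/687 (j = -1276*1/2748 = -319/687 ≈ -0.46434)
t(38, B(7)) + j = 2*38*((5 + 7)/7) - 319/687 = 2*38*((⅐)*12) - 319/687 = 2*38*(12/7) - 319/687 = 912/7 - 319/687 = 624311/4809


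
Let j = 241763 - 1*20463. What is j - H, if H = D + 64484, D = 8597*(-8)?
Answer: 225592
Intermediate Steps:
D = -68776
H = -4292 (H = -68776 + 64484 = -4292)
j = 221300 (j = 241763 - 20463 = 221300)
j - H = 221300 - 1*(-4292) = 221300 + 4292 = 225592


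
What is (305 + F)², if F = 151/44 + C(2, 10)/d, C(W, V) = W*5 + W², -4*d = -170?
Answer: 1333486824289/13987600 ≈ 95334.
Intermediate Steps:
d = 85/2 (d = -¼*(-170) = 85/2 ≈ 42.500)
C(W, V) = W² + 5*W (C(W, V) = 5*W + W² = W² + 5*W)
F = 14067/3740 (F = 151/44 + (2*(5 + 2))/(85/2) = 151*(1/44) + (2*7)*(2/85) = 151/44 + 14*(2/85) = 151/44 + 28/85 = 14067/3740 ≈ 3.7612)
(305 + F)² = (305 + 14067/3740)² = (1154767/3740)² = 1333486824289/13987600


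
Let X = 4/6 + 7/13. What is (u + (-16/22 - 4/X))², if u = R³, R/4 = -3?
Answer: 801862939024/267289 ≈ 3.0000e+6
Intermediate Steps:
R = -12 (R = 4*(-3) = -12)
X = 47/39 (X = 4*(⅙) + 7*(1/13) = ⅔ + 7/13 = 47/39 ≈ 1.2051)
u = -1728 (u = (-12)³ = -1728)
(u + (-16/22 - 4/X))² = (-1728 + (-16/22 - 4/47/39))² = (-1728 + (-16*1/22 - 4*39/47))² = (-1728 + (-8/11 - 156/47))² = (-1728 - 2092/517)² = (-895468/517)² = 801862939024/267289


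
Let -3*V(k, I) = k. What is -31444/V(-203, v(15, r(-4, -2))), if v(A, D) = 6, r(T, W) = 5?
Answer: -13476/29 ≈ -464.69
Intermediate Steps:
V(k, I) = -k/3
-31444/V(-203, v(15, r(-4, -2))) = -31444/((-1/3*(-203))) = -31444/203/3 = -31444*3/203 = -13476/29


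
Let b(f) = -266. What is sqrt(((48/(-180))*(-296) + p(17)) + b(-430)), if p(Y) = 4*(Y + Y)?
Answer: I*sqrt(11490)/15 ≈ 7.1461*I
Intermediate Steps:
p(Y) = 8*Y (p(Y) = 4*(2*Y) = 8*Y)
sqrt(((48/(-180))*(-296) + p(17)) + b(-430)) = sqrt(((48/(-180))*(-296) + 8*17) - 266) = sqrt(((48*(-1/180))*(-296) + 136) - 266) = sqrt((-4/15*(-296) + 136) - 266) = sqrt((1184/15 + 136) - 266) = sqrt(3224/15 - 266) = sqrt(-766/15) = I*sqrt(11490)/15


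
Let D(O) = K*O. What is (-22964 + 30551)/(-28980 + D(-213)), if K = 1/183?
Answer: -462807/1767851 ≈ -0.26179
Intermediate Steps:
K = 1/183 ≈ 0.0054645
D(O) = O/183
(-22964 + 30551)/(-28980 + D(-213)) = (-22964 + 30551)/(-28980 + (1/183)*(-213)) = 7587/(-28980 - 71/61) = 7587/(-1767851/61) = 7587*(-61/1767851) = -462807/1767851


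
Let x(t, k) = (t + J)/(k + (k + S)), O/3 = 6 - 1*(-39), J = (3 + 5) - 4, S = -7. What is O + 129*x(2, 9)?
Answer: 2259/11 ≈ 205.36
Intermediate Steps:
J = 4 (J = 8 - 4 = 4)
O = 135 (O = 3*(6 - 1*(-39)) = 3*(6 + 39) = 3*45 = 135)
x(t, k) = (4 + t)/(-7 + 2*k) (x(t, k) = (t + 4)/(k + (k - 7)) = (4 + t)/(k + (-7 + k)) = (4 + t)/(-7 + 2*k))
O + 129*x(2, 9) = 135 + 129*((4 + 2)/(-7 + 2*9)) = 135 + 129*(6/(-7 + 18)) = 135 + 129*(6/11) = 135 + 774/11 = 2259/11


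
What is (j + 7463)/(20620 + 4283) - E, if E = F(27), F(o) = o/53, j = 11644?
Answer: 37810/146651 ≈ 0.25782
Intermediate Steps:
F(o) = o/53 (F(o) = o*(1/53) = o/53)
E = 27/53 (E = (1/53)*27 = 27/53 ≈ 0.50943)
(j + 7463)/(20620 + 4283) - E = (11644 + 7463)/(20620 + 4283) - 1*27/53 = 19107/24903 - 27/53 = 19107*(1/24903) - 27/53 = 2123/2767 - 27/53 = 37810/146651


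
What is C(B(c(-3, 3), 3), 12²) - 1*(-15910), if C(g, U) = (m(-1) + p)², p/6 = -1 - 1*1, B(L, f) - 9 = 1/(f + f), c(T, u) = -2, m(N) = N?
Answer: 16079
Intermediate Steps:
B(L, f) = 9 + 1/(2*f) (B(L, f) = 9 + 1/(f + f) = 9 + 1/(2*f))
p = -12 (p = 6*(-1 - 1*1) = 6*(-1 - 1) = 6*(-2) = -12)
C(g, U) = 169 (C(g, U) = (-1 - 12)² = (-13)² = 169)
C(B(c(-3, 3), 3), 12²) - 1*(-15910) = 169 - 1*(-15910) = 169 + 15910 = 16079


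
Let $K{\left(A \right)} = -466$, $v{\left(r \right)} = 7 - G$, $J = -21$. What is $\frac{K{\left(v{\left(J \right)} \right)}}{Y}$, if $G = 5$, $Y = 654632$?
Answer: $- \frac{233}{327316} \approx -0.00071185$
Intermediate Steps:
$v{\left(r \right)} = 2$ ($v{\left(r \right)} = 7 - 5 = 2$)
$\frac{K{\left(v{\left(J \right)} \right)}}{Y} = - \frac{466}{654632} = \left(-466\right) \frac{1}{654632} = - \frac{233}{327316}$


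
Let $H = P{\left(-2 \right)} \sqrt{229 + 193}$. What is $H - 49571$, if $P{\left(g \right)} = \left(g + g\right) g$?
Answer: $-49571 + 8 \sqrt{422} \approx -49407.0$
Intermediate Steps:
$P{\left(g \right)} = 2 g^{2}$ ($P{\left(g \right)} = 2 g g = 2 g^{2}$)
$H = 8 \sqrt{422}$ ($H = 2 \left(-2\right)^{2} \sqrt{229 + 193} = 2 \cdot 4 \sqrt{422} = 8 \sqrt{422} \approx 164.34$)
$H - 49571 = 8 \sqrt{422} - 49571 = -49571 + 8 \sqrt{422}$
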